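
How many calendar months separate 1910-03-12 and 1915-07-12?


From March 1910 to July 1915
5 years * 12 = 60 months, plus 4 months = 64

64 months


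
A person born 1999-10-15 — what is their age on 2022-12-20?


Birth: 1999-10-15
Reference: 2022-12-20
Year difference: 2022 - 1999 = 23

23 years old


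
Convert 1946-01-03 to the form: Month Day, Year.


ISO 1946-01-03 parses as year=1946, month=01, day=03
Month 1 -> January

January 3, 1946


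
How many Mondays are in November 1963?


November 1963 has 30 days
Anchor: Jan 1, 1963. With p = 1963 - 1 = 1962: (p + p//4 - p//100 + p//400) mod 7 = (1962 + 490 - 19 + 4) mod 7 = 2437 mod 7 = 1 -> Tuesday (Mon=0 ... Sun=6)
Days before November (Jan-Oct): 304; November 1 index = (1 + 304) mod 7 = 4 -> Friday
First Monday is November 4
Mondays: 4, 11, 18, 25

4 Mondays


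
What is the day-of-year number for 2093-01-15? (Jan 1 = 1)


Date: January 15, 2093
No months before January
Plus 15 days in January

Day of year: 15


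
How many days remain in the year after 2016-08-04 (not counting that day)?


Day of year: 217 of 366
Remaining = 366 - 217

149 days


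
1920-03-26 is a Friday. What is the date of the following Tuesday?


Current: Friday
Target: Tuesday
Days ahead: 4

Next Tuesday: 1920-03-30


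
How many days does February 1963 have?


February 1963 (leap year: no)

28 days


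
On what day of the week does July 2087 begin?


Target: July 1, 2087
Anchor: Jan 1, 2087. With p = 2087 - 1 = 2086: (p + p//4 - p//100 + p//400) mod 7 = (2086 + 521 - 20 + 5) mod 7 = 2592 mod 7 = 2 -> Wednesday (Mon=0 ... Sun=6)
Days before July (Jan-Jun): 181 days
Weekday index = (2 + 181) mod 7 = 1

Tuesday


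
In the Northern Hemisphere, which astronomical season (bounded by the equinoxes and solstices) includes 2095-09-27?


Date: September 27
Astronomical Autumn (approx.; exact equinox/solstice day varies by year): September 22 to December 20
September 27 falls within the Autumn window

Autumn


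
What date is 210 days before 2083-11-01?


Start: 2083-11-01, subtract 210 days
Back 1 day from November 1 reaches October 31, 2083 -> 209 left
October 2083 has 31 days -> back to September 30, 2083 -> 178 left
September 2083 has 30 days -> back to August 31, 2083 -> 148 left
August 2083 has 31 days -> back to July 31, 2083 -> 117 left
July 2083 has 31 days -> back to June 30, 2083 -> 86 left
June 2083 has 30 days -> back to May 31, 2083 -> 56 left
May 2083 has 31 days -> back to April 30, 2083 -> 25 left
April 2083: 30 - 25 = 5 -> lands on April 5

Result: 2083-04-05


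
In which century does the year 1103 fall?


Century = (year - 1) // 100 + 1
= (1103 - 1) // 100 + 1
= 1102 // 100 + 1
= 11 + 1

12th century


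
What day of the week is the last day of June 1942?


June 1942 has 30 days
Anchor: Jan 1, 1942. With p = 1942 - 1 = 1941: (p + p//4 - p//100 + p//400) mod 7 = (1941 + 485 - 19 + 4) mod 7 = 2411 mod 7 = 3 -> Thursday (Mon=0 ... Sun=6)
Days before June (Jan-May): 151; June 1 index = (3 + 151) mod 7 = 0 -> Monday
Last day offset: 30 - 1 = 29 days
Weekday index = (0 + 29) mod 7 = 1

Tuesday, June 30


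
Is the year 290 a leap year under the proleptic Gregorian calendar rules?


Gregorian leap year rule: divisible by 4, but not by 100, unless also by 400.
290 is not divisible by 4 -> not a leap year

No


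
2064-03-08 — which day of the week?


Date: March 8, 2064
Anchor: Jan 1, 2064. With p = 2064 - 1 = 2063: (p + p//4 - p//100 + p//400) mod 7 = (2063 + 515 - 20 + 5) mod 7 = 2563 mod 7 = 1 -> Tuesday (Mon=0 ... Sun=6)
Days before March (Jan-Feb): 60; offset = 60 + 8 - 1 = 67
Weekday index = (1 + 67) mod 7 = 5

Day of the week: Saturday


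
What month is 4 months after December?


December is month 12
12 + 4 = 16; wrap: 16 - 12 = 4

April


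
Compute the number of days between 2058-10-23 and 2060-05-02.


From 2058-10-23 to 2060-05-02
2058-10-23: days before October = 31 + 28 + 31 + 30 + 31 + 30 + 31 + 31 + 30 = 273 (2058 is not a leap year); day of year = 273 + 23 = 296
2060-05-02: days before May = 31 + 29 + 31 + 30 = 121 (2060 is a leap year); day of year = 121 + 2 = 123
Rest of 2058: 365 - 296 = 69
Full years 2059 (365): 365
Total = 69 + 365 + 123 = 557

557 days


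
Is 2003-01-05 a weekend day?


Anchor: Jan 1, 2003. With p = 2003 - 1 = 2002: (p + p//4 - p//100 + p//400) mod 7 = (2002 + 500 - 20 + 5) mod 7 = 2487 mod 7 = 2 -> Wednesday (Mon=0 ... Sun=6)
Day of year: 5; offset = 4
Weekday index = (2 + 4) mod 7 = 6 -> Sunday
Weekend days: Saturday, Sunday

Yes


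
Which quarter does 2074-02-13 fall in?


Month: February (month 2)
Q1: Jan-Mar, Q2: Apr-Jun, Q3: Jul-Sep, Q4: Oct-Dec

Q1


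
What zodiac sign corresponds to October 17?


Date: October 17
Conventional tropical zodiac dates: Libra from September 23 onward; Scorpio starts October 23
October 17 falls within the Libra range

Libra


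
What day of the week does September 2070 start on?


Target: September 1, 2070
Anchor: Jan 1, 2070. With p = 2070 - 1 = 2069: (p + p//4 - p//100 + p//400) mod 7 = (2069 + 517 - 20 + 5) mod 7 = 2571 mod 7 = 2 -> Wednesday (Mon=0 ... Sun=6)
Days before September (Jan-Aug): 243 days
Weekday index = (2 + 243) mod 7 = 0

Monday


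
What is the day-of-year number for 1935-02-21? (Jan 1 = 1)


Date: February 21, 1935
Days in months 1 through 1: 31
Plus 21 days in February

Day of year: 52


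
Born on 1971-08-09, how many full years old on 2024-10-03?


Birth: 1971-08-09
Reference: 2024-10-03
Year difference: 2024 - 1971 = 53

53 years old


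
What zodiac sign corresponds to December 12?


Date: December 12
Conventional tropical zodiac dates: Sagittarius from November 22 onward; Capricorn starts December 22
December 12 falls within the Sagittarius range

Sagittarius


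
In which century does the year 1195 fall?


Century = (year - 1) // 100 + 1
= (1195 - 1) // 100 + 1
= 1194 // 100 + 1
= 11 + 1

12th century


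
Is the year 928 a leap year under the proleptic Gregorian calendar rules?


Gregorian leap year rule: divisible by 4, but not by 100, unless also by 400.
928 is divisible by 4 but not 100 -> leap year

Yes


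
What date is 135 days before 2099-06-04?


Start: 2099-06-04, subtract 135 days
Back 4 days from June 4 reaches May 31, 2099 -> 131 left
May 2099 has 31 days -> back to April 30, 2099 -> 100 left
April 2099 has 30 days -> back to March 31, 2099 -> 70 left
March 2099 has 31 days -> back to February 28, 2099 -> 39 left
February 2099 has 28 days -> back to January 31, 2099 -> 11 left
January 2099: 31 - 11 = 20 -> lands on January 20

Result: 2099-01-20


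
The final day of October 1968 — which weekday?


October 1968 has 31 days
Anchor: Jan 1, 1968. With p = 1968 - 1 = 1967: (p + p//4 - p//100 + p//400) mod 7 = (1967 + 491 - 19 + 4) mod 7 = 2443 mod 7 = 0 -> Monday (Mon=0 ... Sun=6)
Days before October (Jan-Sep): 274; October 1 index = (0 + 274) mod 7 = 1 -> Tuesday
Last day offset: 31 - 1 = 30 days
Weekday index = (1 + 30) mod 7 = 3

Thursday, October 31


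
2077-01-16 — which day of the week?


Date: January 16, 2077
Anchor: Jan 1, 2077. With p = 2077 - 1 = 2076: (p + p//4 - p//100 + p//400) mod 7 = (2076 + 519 - 20 + 5) mod 7 = 2580 mod 7 = 4 -> Friday (Mon=0 ... Sun=6)
Days into year = 16 - 1 = 15
Weekday index = (4 + 15) mod 7 = 5

Day of the week: Saturday


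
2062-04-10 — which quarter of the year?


Month: April (month 4)
Q1: Jan-Mar, Q2: Apr-Jun, Q3: Jul-Sep, Q4: Oct-Dec

Q2


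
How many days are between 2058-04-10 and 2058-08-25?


From 2058-04-10 to 2058-08-25
2058-04-10: days before April = 31 + 28 + 31 = 90 (2058 is not a leap year); day of year = 90 + 10 = 100
2058-08-25: days before August = 31 + 28 + 31 + 30 + 31 + 30 + 31 = 212 (2058 is not a leap year); day of year = 212 + 25 = 237
Same year: 237 - 100 = 137

137 days


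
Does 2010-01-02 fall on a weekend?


Anchor: Jan 1, 2010. With p = 2010 - 1 = 2009: (p + p//4 - p//100 + p//400) mod 7 = (2009 + 502 - 20 + 5) mod 7 = 2496 mod 7 = 4 -> Friday (Mon=0 ... Sun=6)
Day of year: 2; offset = 1
Weekday index = (4 + 1) mod 7 = 5 -> Saturday
Weekend days: Saturday, Sunday

Yes


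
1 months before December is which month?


December is month 12
12 - 1 = 11

November


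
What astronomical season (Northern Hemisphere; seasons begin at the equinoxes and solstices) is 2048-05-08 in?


Date: May 8
Astronomical Spring (approx.; exact equinox/solstice day varies by year): March 20 to June 20
May 8 falls within the Spring window

Spring


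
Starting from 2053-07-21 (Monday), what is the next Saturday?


Current: Monday
Target: Saturday
Days ahead: 5

Next Saturday: 2053-07-26


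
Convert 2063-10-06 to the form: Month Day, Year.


ISO 2063-10-06 parses as year=2063, month=10, day=06
Month 10 -> October

October 6, 2063


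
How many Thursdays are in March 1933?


March 1933 has 31 days
Anchor: Jan 1, 1933. With p = 1933 - 1 = 1932: (p + p//4 - p//100 + p//400) mod 7 = (1932 + 483 - 19 + 4) mod 7 = 2400 mod 7 = 6 -> Sunday (Mon=0 ... Sun=6)
Days before March (Jan-Feb): 59; March 1 index = (6 + 59) mod 7 = 2 -> Wednesday
First Thursday is March 2
Thursdays: 2, 9, 16, 23, 30

5 Thursdays


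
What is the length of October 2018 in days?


October 2018

31 days


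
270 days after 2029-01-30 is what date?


Start: 2029-01-30, add 270 days
January 2029 has 31 days: 31 - 30 = 1 day to January 31 -> 269 left
February 2029 has 28 days -> 241 left
March 2029 has 31 days -> 210 left
April 2029 has 30 days -> 180 left
May 2029 has 31 days -> 149 left
June 2029 has 30 days -> 119 left
July 2029 has 31 days -> 88 left
August 2029 has 31 days -> 57 left
September 2029 has 30 days -> 27 left
October 2029: 27 <= 31 -> lands on October 27

Result: 2029-10-27


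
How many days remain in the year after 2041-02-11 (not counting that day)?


Day of year: 42 of 365
Remaining = 365 - 42

323 days


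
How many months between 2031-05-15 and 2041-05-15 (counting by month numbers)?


From May 2031 to May 2041
10 years * 12 = 120 months = 120

120 months


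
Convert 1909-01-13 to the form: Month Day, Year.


ISO 1909-01-13 parses as year=1909, month=01, day=13
Month 1 -> January

January 13, 1909


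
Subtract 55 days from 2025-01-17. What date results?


Start: 2025-01-17, subtract 55 days
Back 17 days from January 17 reaches December 31, 2024 -> 38 left
December 2024 has 31 days -> back to November 30, 2024 -> 7 left
November 2024: 30 - 7 = 23 -> lands on November 23

Result: 2024-11-23


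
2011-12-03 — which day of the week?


Date: December 3, 2011
Anchor: Jan 1, 2011. With p = 2011 - 1 = 2010: (p + p//4 - p//100 + p//400) mod 7 = (2010 + 502 - 20 + 5) mod 7 = 2497 mod 7 = 5 -> Saturday (Mon=0 ... Sun=6)
Days before December (Jan-Nov): 334; offset = 334 + 3 - 1 = 336
Weekday index = (5 + 336) mod 7 = 5

Day of the week: Saturday


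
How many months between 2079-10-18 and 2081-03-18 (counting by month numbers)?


From October 2079 to March 2081
2 years * 12 = 24 months, minus 7 months = 17

17 months


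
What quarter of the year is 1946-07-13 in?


Month: July (month 7)
Q1: Jan-Mar, Q2: Apr-Jun, Q3: Jul-Sep, Q4: Oct-Dec

Q3


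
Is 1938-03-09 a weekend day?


Anchor: Jan 1, 1938. With p = 1938 - 1 = 1937: (p + p//4 - p//100 + p//400) mod 7 = (1937 + 484 - 19 + 4) mod 7 = 2406 mod 7 = 5 -> Saturday (Mon=0 ... Sun=6)
Day of year: 68; offset = 67
Weekday index = (5 + 67) mod 7 = 2 -> Wednesday
Weekend days: Saturday, Sunday

No


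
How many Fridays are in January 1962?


January 1962 has 31 days
Anchor: Jan 1, 1962. With p = 1962 - 1 = 1961: (p + p//4 - p//100 + p//400) mod 7 = (1961 + 490 - 19 + 4) mod 7 = 2436 mod 7 = 0 -> Monday (Mon=0 ... Sun=6)
January 1 is the anchor itself -> Monday
First Friday is January 5
Fridays: 5, 12, 19, 26

4 Fridays


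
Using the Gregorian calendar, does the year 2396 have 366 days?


Gregorian leap year rule: divisible by 4, but not by 100, unless also by 400.
2396 is divisible by 4 but not 100 -> leap year

Yes


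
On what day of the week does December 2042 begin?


Target: December 1, 2042
Anchor: Jan 1, 2042. With p = 2042 - 1 = 2041: (p + p//4 - p//100 + p//400) mod 7 = (2041 + 510 - 20 + 5) mod 7 = 2536 mod 7 = 2 -> Wednesday (Mon=0 ... Sun=6)
Days before December (Jan-Nov): 334 days
Weekday index = (2 + 334) mod 7 = 0

Monday


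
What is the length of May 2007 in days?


May 2007

31 days


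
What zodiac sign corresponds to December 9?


Date: December 9
Conventional tropical zodiac dates: Sagittarius from November 22 onward; Capricorn starts December 22
December 9 falls within the Sagittarius range

Sagittarius


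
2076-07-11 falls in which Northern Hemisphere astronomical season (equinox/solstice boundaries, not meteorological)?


Date: July 11
Astronomical Summer (approx.; exact equinox/solstice day varies by year): June 21 to September 21
July 11 falls within the Summer window

Summer


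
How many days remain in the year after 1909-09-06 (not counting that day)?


Day of year: 249 of 365
Remaining = 365 - 249

116 days


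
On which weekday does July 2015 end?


July 2015 has 31 days
Anchor: Jan 1, 2015. With p = 2015 - 1 = 2014: (p + p//4 - p//100 + p//400) mod 7 = (2014 + 503 - 20 + 5) mod 7 = 2502 mod 7 = 3 -> Thursday (Mon=0 ... Sun=6)
Days before July (Jan-Jun): 181; July 1 index = (3 + 181) mod 7 = 2 -> Wednesday
Last day offset: 31 - 1 = 30 days
Weekday index = (2 + 30) mod 7 = 4

Friday, July 31


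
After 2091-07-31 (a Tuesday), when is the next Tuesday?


Current: Tuesday
Target: Tuesday
Days ahead: 7

Next Tuesday: 2091-08-07


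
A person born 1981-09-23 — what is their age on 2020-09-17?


Birth: 1981-09-23
Reference: 2020-09-17
Year difference: 2020 - 1981 = 39
Birthday not yet reached in 2020, subtract 1

38 years old


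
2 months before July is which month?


July is month 7
7 - 2 = 5

May


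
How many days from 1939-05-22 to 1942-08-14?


From 1939-05-22 to 1942-08-14
1939-05-22: days before May = 31 + 28 + 31 + 30 = 120 (1939 is not a leap year); day of year = 120 + 22 = 142
1942-08-14: days before August = 31 + 28 + 31 + 30 + 31 + 30 + 31 = 212 (1942 is not a leap year); day of year = 212 + 14 = 226
Rest of 1939: 365 - 142 = 223
Full years 1940 (366), 1941 (365): 731
Total = 223 + 731 + 226 = 1180

1180 days


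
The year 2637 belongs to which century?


Century = (year - 1) // 100 + 1
= (2637 - 1) // 100 + 1
= 2636 // 100 + 1
= 26 + 1

27th century


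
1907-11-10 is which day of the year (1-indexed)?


Date: November 10, 1907
Days in months 1 through 10: 304
Plus 10 days in November

Day of year: 314


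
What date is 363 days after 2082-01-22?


Start: 2082-01-22, add 363 days
January 2082 has 31 days: 31 - 22 = 9 days to January 31 -> 354 left
February 2082 has 28 days -> 326 left
March 2082 has 31 days -> 295 left
April 2082 has 30 days -> 265 left
May 2082 has 31 days -> 234 left
June 2082 has 30 days -> 204 left
July 2082 has 31 days -> 173 left
August 2082 has 31 days -> 142 left
September 2082 has 30 days -> 112 left
October 2082 has 31 days -> 81 left
November 2082 has 30 days -> 51 left
December 2082 has 31 days -> 20 left
January 2083: 20 <= 31 -> lands on January 20

Result: 2083-01-20


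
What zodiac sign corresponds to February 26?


Date: February 26
Conventional tropical zodiac dates: Pisces from February 19 onward; Aries starts March 21
February 26 falls within the Pisces range

Pisces


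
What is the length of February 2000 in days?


February 2000 (leap year: yes)

29 days


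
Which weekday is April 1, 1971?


Target: April 1, 1971
Anchor: Jan 1, 1971. With p = 1971 - 1 = 1970: (p + p//4 - p//100 + p//400) mod 7 = (1970 + 492 - 19 + 4) mod 7 = 2447 mod 7 = 4 -> Friday (Mon=0 ... Sun=6)
Days before April (Jan-Mar): 90 days
Weekday index = (4 + 90) mod 7 = 3

Thursday


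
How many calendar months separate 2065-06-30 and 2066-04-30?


From June 2065 to April 2066
1 year * 12 = 12 months, minus 2 months = 10

10 months


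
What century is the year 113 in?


Century = (year - 1) // 100 + 1
= (113 - 1) // 100 + 1
= 112 // 100 + 1
= 1 + 1

2nd century


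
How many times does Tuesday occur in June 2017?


June 2017 has 30 days
Anchor: Jan 1, 2017. With p = 2017 - 1 = 2016: (p + p//4 - p//100 + p//400) mod 7 = (2016 + 504 - 20 + 5) mod 7 = 2505 mod 7 = 6 -> Sunday (Mon=0 ... Sun=6)
Days before June (Jan-May): 151; June 1 index = (6 + 151) mod 7 = 3 -> Thursday
First Tuesday is June 6
Tuesdays: 6, 13, 20, 27

4 Tuesdays


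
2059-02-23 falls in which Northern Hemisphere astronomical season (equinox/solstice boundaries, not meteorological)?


Date: February 23
Astronomical Winter (approx.; exact equinox/solstice day varies by year): December 21 to March 19
February 23 falls within the Winter window

Winter


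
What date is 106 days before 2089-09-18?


Start: 2089-09-18, subtract 106 days
Back 18 days from September 18 reaches August 31, 2089 -> 88 left
August 2089 has 31 days -> back to July 31, 2089 -> 57 left
July 2089 has 31 days -> back to June 30, 2089 -> 26 left
June 2089: 30 - 26 = 4 -> lands on June 4

Result: 2089-06-04


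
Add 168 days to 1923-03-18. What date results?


Start: 1923-03-18, add 168 days
March 1923 has 31 days: 31 - 18 = 13 days to March 31 -> 155 left
April 1923 has 30 days -> 125 left
May 1923 has 31 days -> 94 left
June 1923 has 30 days -> 64 left
July 1923 has 31 days -> 33 left
August 1923 has 31 days -> 2 left
September 1923: 2 <= 30 -> lands on September 2

Result: 1923-09-02


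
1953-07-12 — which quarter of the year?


Month: July (month 7)
Q1: Jan-Mar, Q2: Apr-Jun, Q3: Jul-Sep, Q4: Oct-Dec

Q3


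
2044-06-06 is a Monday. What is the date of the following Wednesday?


Current: Monday
Target: Wednesday
Days ahead: 2

Next Wednesday: 2044-06-08


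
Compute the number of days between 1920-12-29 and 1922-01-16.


From 1920-12-29 to 1922-01-16
1920-12-29: days before December = 31 + 29 + 31 + 30 + 31 + 30 + 31 + 31 + 30 + 31 + 30 = 335 (1920 is a leap year); day of year = 335 + 29 = 364
1922-01-16: day of year = 16
Rest of 1920: 366 - 364 = 2
Full years 1921 (365): 365
Total = 2 + 365 + 16 = 383

383 days


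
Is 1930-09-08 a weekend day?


Anchor: Jan 1, 1930. With p = 1930 - 1 = 1929: (p + p//4 - p//100 + p//400) mod 7 = (1929 + 482 - 19 + 4) mod 7 = 2396 mod 7 = 2 -> Wednesday (Mon=0 ... Sun=6)
Day of year: 251; offset = 250
Weekday index = (2 + 250) mod 7 = 0 -> Monday
Weekend days: Saturday, Sunday

No


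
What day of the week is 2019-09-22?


Date: September 22, 2019
Anchor: Jan 1, 2019. With p = 2019 - 1 = 2018: (p + p//4 - p//100 + p//400) mod 7 = (2018 + 504 - 20 + 5) mod 7 = 2507 mod 7 = 1 -> Tuesday (Mon=0 ... Sun=6)
Days before September (Jan-Aug): 243; offset = 243 + 22 - 1 = 264
Weekday index = (1 + 264) mod 7 = 6

Day of the week: Sunday


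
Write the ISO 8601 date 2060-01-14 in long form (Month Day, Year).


ISO 2060-01-14 parses as year=2060, month=01, day=14
Month 1 -> January

January 14, 2060


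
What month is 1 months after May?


May is month 5
5 + 1 = 6

June


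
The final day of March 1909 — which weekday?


March 1909 has 31 days
Anchor: Jan 1, 1909. With p = 1909 - 1 = 1908: (p + p//4 - p//100 + p//400) mod 7 = (1908 + 477 - 19 + 4) mod 7 = 2370 mod 7 = 4 -> Friday (Mon=0 ... Sun=6)
Days before March (Jan-Feb): 59; March 1 index = (4 + 59) mod 7 = 0 -> Monday
Last day offset: 31 - 1 = 30 days
Weekday index = (0 + 30) mod 7 = 2

Wednesday, March 31


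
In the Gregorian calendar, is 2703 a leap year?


Gregorian leap year rule: divisible by 4, but not by 100, unless also by 400.
2703 is not divisible by 4 -> not a leap year

No


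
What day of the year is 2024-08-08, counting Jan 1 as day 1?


Date: August 8, 2024
Days in months 1 through 7: 213
Plus 8 days in August

Day of year: 221


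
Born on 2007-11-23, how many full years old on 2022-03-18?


Birth: 2007-11-23
Reference: 2022-03-18
Year difference: 2022 - 2007 = 15
Birthday not yet reached in 2022, subtract 1

14 years old


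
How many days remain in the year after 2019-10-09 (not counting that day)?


Day of year: 282 of 365
Remaining = 365 - 282

83 days


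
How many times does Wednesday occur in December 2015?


December 2015 has 31 days
Anchor: Jan 1, 2015. With p = 2015 - 1 = 2014: (p + p//4 - p//100 + p//400) mod 7 = (2014 + 503 - 20 + 5) mod 7 = 2502 mod 7 = 3 -> Thursday (Mon=0 ... Sun=6)
Days before December (Jan-Nov): 334; December 1 index = (3 + 334) mod 7 = 1 -> Tuesday
First Wednesday is December 2
Wednesdays: 2, 9, 16, 23, 30

5 Wednesdays


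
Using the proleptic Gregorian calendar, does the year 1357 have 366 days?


Gregorian leap year rule: divisible by 4, but not by 100, unless also by 400.
1357 is not divisible by 4 -> not a leap year

No


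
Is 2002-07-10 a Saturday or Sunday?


Anchor: Jan 1, 2002. With p = 2002 - 1 = 2001: (p + p//4 - p//100 + p//400) mod 7 = (2001 + 500 - 20 + 5) mod 7 = 2486 mod 7 = 1 -> Tuesday (Mon=0 ... Sun=6)
Day of year: 191; offset = 190
Weekday index = (1 + 190) mod 7 = 2 -> Wednesday
Weekend days: Saturday, Sunday

No


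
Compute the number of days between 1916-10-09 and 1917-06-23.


From 1916-10-09 to 1917-06-23
1916-10-09: days before October = 31 + 29 + 31 + 30 + 31 + 30 + 31 + 31 + 30 = 274 (1916 is a leap year); day of year = 274 + 9 = 283
1917-06-23: days before June = 31 + 28 + 31 + 30 + 31 = 151 (1917 is not a leap year); day of year = 151 + 23 = 174
Rest of 1916: 366 - 283 = 83
Total = 83 + 174 = 257

257 days


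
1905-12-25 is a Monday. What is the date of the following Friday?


Current: Monday
Target: Friday
Days ahead: 4

Next Friday: 1905-12-29


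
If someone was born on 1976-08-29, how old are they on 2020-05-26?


Birth: 1976-08-29
Reference: 2020-05-26
Year difference: 2020 - 1976 = 44
Birthday not yet reached in 2020, subtract 1

43 years old


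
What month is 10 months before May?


May is month 5
5 - 10 = -5; wrap: -5 + 12 = 7

July


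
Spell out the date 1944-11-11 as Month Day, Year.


ISO 1944-11-11 parses as year=1944, month=11, day=11
Month 11 -> November

November 11, 1944


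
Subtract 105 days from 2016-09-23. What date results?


Start: 2016-09-23, subtract 105 days
Back 23 days from September 23 reaches August 31, 2016 -> 82 left
August 2016 has 31 days -> back to July 31, 2016 -> 51 left
July 2016 has 31 days -> back to June 30, 2016 -> 20 left
June 2016: 30 - 20 = 10 -> lands on June 10

Result: 2016-06-10


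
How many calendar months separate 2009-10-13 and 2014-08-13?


From October 2009 to August 2014
5 years * 12 = 60 months, minus 2 months = 58

58 months


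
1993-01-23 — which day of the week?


Date: January 23, 1993
Anchor: Jan 1, 1993. With p = 1993 - 1 = 1992: (p + p//4 - p//100 + p//400) mod 7 = (1992 + 498 - 19 + 4) mod 7 = 2475 mod 7 = 4 -> Friday (Mon=0 ... Sun=6)
Days into year = 23 - 1 = 22
Weekday index = (4 + 22) mod 7 = 5

Day of the week: Saturday


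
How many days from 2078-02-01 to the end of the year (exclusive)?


Day of year: 32 of 365
Remaining = 365 - 32

333 days


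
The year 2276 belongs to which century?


Century = (year - 1) // 100 + 1
= (2276 - 1) // 100 + 1
= 2275 // 100 + 1
= 22 + 1

23rd century


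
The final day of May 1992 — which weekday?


May 1992 has 31 days
Anchor: Jan 1, 1992. With p = 1992 - 1 = 1991: (p + p//4 - p//100 + p//400) mod 7 = (1991 + 497 - 19 + 4) mod 7 = 2473 mod 7 = 2 -> Wednesday (Mon=0 ... Sun=6)
Days before May (Jan-Apr): 121; May 1 index = (2 + 121) mod 7 = 4 -> Friday
Last day offset: 31 - 1 = 30 days
Weekday index = (4 + 30) mod 7 = 6

Sunday, May 31


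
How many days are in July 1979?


July 1979

31 days


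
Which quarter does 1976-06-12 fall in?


Month: June (month 6)
Q1: Jan-Mar, Q2: Apr-Jun, Q3: Jul-Sep, Q4: Oct-Dec

Q2


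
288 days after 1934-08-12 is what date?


Start: 1934-08-12, add 288 days
August 1934 has 31 days: 31 - 12 = 19 days to August 31 -> 269 left
September 1934 has 30 days -> 239 left
October 1934 has 31 days -> 208 left
November 1934 has 30 days -> 178 left
December 1934 has 31 days -> 147 left
January 1935 has 31 days -> 116 left
February 1935 has 28 days -> 88 left
March 1935 has 31 days -> 57 left
April 1935 has 30 days -> 27 left
May 1935: 27 <= 31 -> lands on May 27

Result: 1935-05-27


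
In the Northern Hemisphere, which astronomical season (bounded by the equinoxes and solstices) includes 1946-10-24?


Date: October 24
Astronomical Autumn (approx.; exact equinox/solstice day varies by year): September 22 to December 20
October 24 falls within the Autumn window

Autumn


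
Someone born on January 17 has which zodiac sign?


Date: January 17
Conventional tropical zodiac dates: Capricorn from December 22 onward; Aquarius starts January 20
January 17 falls within the Capricorn range

Capricorn


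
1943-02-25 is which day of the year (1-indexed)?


Date: February 25, 1943
Days in months 1 through 1: 31
Plus 25 days in February

Day of year: 56


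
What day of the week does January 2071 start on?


Target: January 1, 2071
Anchor: Jan 1, 2071. With p = 2071 - 1 = 2070: (p + p//4 - p//100 + p//400) mod 7 = (2070 + 517 - 20 + 5) mod 7 = 2572 mod 7 = 3 -> Thursday (Mon=0 ... Sun=6)
Offset from anchor: 0 days
Weekday index = (3 + 0) mod 7 = 3

Thursday


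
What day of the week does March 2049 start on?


Target: March 1, 2049
Anchor: Jan 1, 2049. With p = 2049 - 1 = 2048: (p + p//4 - p//100 + p//400) mod 7 = (2048 + 512 - 20 + 5) mod 7 = 2545 mod 7 = 4 -> Friday (Mon=0 ... Sun=6)
Days before March (Jan-Feb): 59 days
Weekday index = (4 + 59) mod 7 = 0

Monday


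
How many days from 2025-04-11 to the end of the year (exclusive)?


Day of year: 101 of 365
Remaining = 365 - 101

264 days


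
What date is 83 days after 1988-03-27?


Start: 1988-03-27, add 83 days
March 1988 has 31 days: 31 - 27 = 4 days to March 31 -> 79 left
April 1988 has 30 days -> 49 left
May 1988 has 31 days -> 18 left
June 1988: 18 <= 30 -> lands on June 18

Result: 1988-06-18


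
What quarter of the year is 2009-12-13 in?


Month: December (month 12)
Q1: Jan-Mar, Q2: Apr-Jun, Q3: Jul-Sep, Q4: Oct-Dec

Q4


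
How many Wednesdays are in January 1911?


January 1911 has 31 days
Anchor: Jan 1, 1911. With p = 1911 - 1 = 1910: (p + p//4 - p//100 + p//400) mod 7 = (1910 + 477 - 19 + 4) mod 7 = 2372 mod 7 = 6 -> Sunday (Mon=0 ... Sun=6)
January 1 is the anchor itself -> Sunday
First Wednesday is January 4
Wednesdays: 4, 11, 18, 25

4 Wednesdays


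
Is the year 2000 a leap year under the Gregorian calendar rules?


Gregorian leap year rule: divisible by 4, but not by 100, unless also by 400.
2000 is divisible by 400 -> leap year

Yes


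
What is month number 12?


Month 12 of 12

December


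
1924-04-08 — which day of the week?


Date: April 8, 1924
Anchor: Jan 1, 1924. With p = 1924 - 1 = 1923: (p + p//4 - p//100 + p//400) mod 7 = (1923 + 480 - 19 + 4) mod 7 = 2388 mod 7 = 1 -> Tuesday (Mon=0 ... Sun=6)
Days before April (Jan-Mar): 91; offset = 91 + 8 - 1 = 98
Weekday index = (1 + 98) mod 7 = 1

Day of the week: Tuesday


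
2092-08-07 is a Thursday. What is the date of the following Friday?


Current: Thursday
Target: Friday
Days ahead: 1

Next Friday: 2092-08-08


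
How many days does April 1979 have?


April 1979

30 days


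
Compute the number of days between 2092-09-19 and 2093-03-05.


From 2092-09-19 to 2093-03-05
2092-09-19: days before September = 31 + 29 + 31 + 30 + 31 + 30 + 31 + 31 = 244 (2092 is a leap year); day of year = 244 + 19 = 263
2093-03-05: days before March = 31 + 28 = 59 (2093 is not a leap year); day of year = 59 + 5 = 64
Rest of 2092: 366 - 263 = 103
Total = 103 + 64 = 167

167 days


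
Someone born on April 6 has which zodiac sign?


Date: April 6
Conventional tropical zodiac dates: Aries from March 21 onward; Taurus starts April 20
April 6 falls within the Aries range

Aries


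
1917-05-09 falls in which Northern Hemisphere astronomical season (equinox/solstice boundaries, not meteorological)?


Date: May 9
Astronomical Spring (approx.; exact equinox/solstice day varies by year): March 20 to June 20
May 9 falls within the Spring window

Spring


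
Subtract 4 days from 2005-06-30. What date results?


Start: 2005-06-30, subtract 4 days
30 - 4 = 26 stays within June 2005

Result: 2005-06-26


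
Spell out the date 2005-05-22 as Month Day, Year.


ISO 2005-05-22 parses as year=2005, month=05, day=22
Month 5 -> May

May 22, 2005


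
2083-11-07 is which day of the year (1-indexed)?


Date: November 7, 2083
Days in months 1 through 10: 304
Plus 7 days in November

Day of year: 311


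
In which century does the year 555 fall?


Century = (year - 1) // 100 + 1
= (555 - 1) // 100 + 1
= 554 // 100 + 1
= 5 + 1

6th century


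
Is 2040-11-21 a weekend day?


Anchor: Jan 1, 2040. With p = 2040 - 1 = 2039: (p + p//4 - p//100 + p//400) mod 7 = (2039 + 509 - 20 + 5) mod 7 = 2533 mod 7 = 6 -> Sunday (Mon=0 ... Sun=6)
Day of year: 326; offset = 325
Weekday index = (6 + 325) mod 7 = 2 -> Wednesday
Weekend days: Saturday, Sunday

No


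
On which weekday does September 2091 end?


September 2091 has 30 days
Anchor: Jan 1, 2091. With p = 2091 - 1 = 2090: (p + p//4 - p//100 + p//400) mod 7 = (2090 + 522 - 20 + 5) mod 7 = 2597 mod 7 = 0 -> Monday (Mon=0 ... Sun=6)
Days before September (Jan-Aug): 243; September 1 index = (0 + 243) mod 7 = 5 -> Saturday
Last day offset: 30 - 1 = 29 days
Weekday index = (5 + 29) mod 7 = 6

Sunday, September 30


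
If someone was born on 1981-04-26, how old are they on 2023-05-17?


Birth: 1981-04-26
Reference: 2023-05-17
Year difference: 2023 - 1981 = 42

42 years old


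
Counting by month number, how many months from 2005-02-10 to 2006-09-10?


From February 2005 to September 2006
1 year * 12 = 12 months, plus 7 months = 19

19 months


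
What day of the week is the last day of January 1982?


January 1982 has 31 days
Anchor: Jan 1, 1982. With p = 1982 - 1 = 1981: (p + p//4 - p//100 + p//400) mod 7 = (1981 + 495 - 19 + 4) mod 7 = 2461 mod 7 = 4 -> Friday (Mon=0 ... Sun=6)
January 1 is the anchor itself -> Friday
Last day offset: 31 - 1 = 30 days
Weekday index = (4 + 30) mod 7 = 6

Sunday, January 31


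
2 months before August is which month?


August is month 8
8 - 2 = 6

June


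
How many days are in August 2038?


August 2038

31 days


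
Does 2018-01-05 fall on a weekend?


Anchor: Jan 1, 2018. With p = 2018 - 1 = 2017: (p + p//4 - p//100 + p//400) mod 7 = (2017 + 504 - 20 + 5) mod 7 = 2506 mod 7 = 0 -> Monday (Mon=0 ... Sun=6)
Day of year: 5; offset = 4
Weekday index = (0 + 4) mod 7 = 4 -> Friday
Weekend days: Saturday, Sunday

No


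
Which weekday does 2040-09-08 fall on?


Date: September 8, 2040
Anchor: Jan 1, 2040. With p = 2040 - 1 = 2039: (p + p//4 - p//100 + p//400) mod 7 = (2039 + 509 - 20 + 5) mod 7 = 2533 mod 7 = 6 -> Sunday (Mon=0 ... Sun=6)
Days before September (Jan-Aug): 244; offset = 244 + 8 - 1 = 251
Weekday index = (6 + 251) mod 7 = 5

Day of the week: Saturday


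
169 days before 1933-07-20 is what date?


Start: 1933-07-20, subtract 169 days
Back 20 days from July 20 reaches June 30, 1933 -> 149 left
June 1933 has 30 days -> back to May 31, 1933 -> 119 left
May 1933 has 31 days -> back to April 30, 1933 -> 88 left
April 1933 has 30 days -> back to March 31, 1933 -> 58 left
March 1933 has 31 days -> back to February 28, 1933 -> 27 left
February 1933: 28 - 27 = 1 -> lands on February 1

Result: 1933-02-01


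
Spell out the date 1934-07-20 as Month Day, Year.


ISO 1934-07-20 parses as year=1934, month=07, day=20
Month 7 -> July

July 20, 1934


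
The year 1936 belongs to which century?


Century = (year - 1) // 100 + 1
= (1936 - 1) // 100 + 1
= 1935 // 100 + 1
= 19 + 1

20th century


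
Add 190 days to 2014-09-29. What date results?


Start: 2014-09-29, add 190 days
September 2014 has 30 days: 30 - 29 = 1 day to September 30 -> 189 left
October 2014 has 31 days -> 158 left
November 2014 has 30 days -> 128 left
December 2014 has 31 days -> 97 left
January 2015 has 31 days -> 66 left
February 2015 has 28 days -> 38 left
March 2015 has 31 days -> 7 left
April 2015: 7 <= 30 -> lands on April 7

Result: 2015-04-07


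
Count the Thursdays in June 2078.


June 2078 has 30 days
Anchor: Jan 1, 2078. With p = 2078 - 1 = 2077: (p + p//4 - p//100 + p//400) mod 7 = (2077 + 519 - 20 + 5) mod 7 = 2581 mod 7 = 5 -> Saturday (Mon=0 ... Sun=6)
Days before June (Jan-May): 151; June 1 index = (5 + 151) mod 7 = 2 -> Wednesday
First Thursday is June 2
Thursdays: 2, 9, 16, 23, 30

5 Thursdays


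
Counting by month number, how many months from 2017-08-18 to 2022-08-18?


From August 2017 to August 2022
5 years * 12 = 60 months = 60

60 months


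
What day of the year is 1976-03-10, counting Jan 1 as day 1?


Date: March 10, 1976
Days in months 1 through 2: 60
Plus 10 days in March

Day of year: 70


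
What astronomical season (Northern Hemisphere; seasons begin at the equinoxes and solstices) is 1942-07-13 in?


Date: July 13
Astronomical Summer (approx.; exact equinox/solstice day varies by year): June 21 to September 21
July 13 falls within the Summer window

Summer


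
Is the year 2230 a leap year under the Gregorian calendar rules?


Gregorian leap year rule: divisible by 4, but not by 100, unless also by 400.
2230 is not divisible by 4 -> not a leap year

No


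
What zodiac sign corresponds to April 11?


Date: April 11
Conventional tropical zodiac dates: Aries from March 21 onward; Taurus starts April 20
April 11 falls within the Aries range

Aries


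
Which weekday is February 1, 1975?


Target: February 1, 1975
Anchor: Jan 1, 1975. With p = 1975 - 1 = 1974: (p + p//4 - p//100 + p//400) mod 7 = (1974 + 493 - 19 + 4) mod 7 = 2452 mod 7 = 2 -> Wednesday (Mon=0 ... Sun=6)
Days before February (Jan): 31 days
Weekday index = (2 + 31) mod 7 = 5

Saturday


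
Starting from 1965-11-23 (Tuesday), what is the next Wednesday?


Current: Tuesday
Target: Wednesday
Days ahead: 1

Next Wednesday: 1965-11-24


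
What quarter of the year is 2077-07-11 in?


Month: July (month 7)
Q1: Jan-Mar, Q2: Apr-Jun, Q3: Jul-Sep, Q4: Oct-Dec

Q3


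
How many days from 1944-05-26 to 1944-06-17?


From 1944-05-26 to 1944-06-17
1944-05-26: days before May = 31 + 29 + 31 + 30 = 121 (1944 is a leap year); day of year = 121 + 26 = 147
1944-06-17: days before June = 31 + 29 + 31 + 30 + 31 = 152 (1944 is a leap year); day of year = 152 + 17 = 169
Same year: 169 - 147 = 22

22 days


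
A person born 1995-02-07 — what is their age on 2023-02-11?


Birth: 1995-02-07
Reference: 2023-02-11
Year difference: 2023 - 1995 = 28

28 years old


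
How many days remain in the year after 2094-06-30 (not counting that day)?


Day of year: 181 of 365
Remaining = 365 - 181

184 days


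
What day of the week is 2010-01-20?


Date: January 20, 2010
Anchor: Jan 1, 2010. With p = 2010 - 1 = 2009: (p + p//4 - p//100 + p//400) mod 7 = (2009 + 502 - 20 + 5) mod 7 = 2496 mod 7 = 4 -> Friday (Mon=0 ... Sun=6)
Days into year = 20 - 1 = 19
Weekday index = (4 + 19) mod 7 = 2

Day of the week: Wednesday


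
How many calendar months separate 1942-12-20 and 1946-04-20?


From December 1942 to April 1946
4 years * 12 = 48 months, minus 8 months = 40

40 months


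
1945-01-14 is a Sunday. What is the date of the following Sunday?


Current: Sunday
Target: Sunday
Days ahead: 7

Next Sunday: 1945-01-21


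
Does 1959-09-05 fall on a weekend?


Anchor: Jan 1, 1959. With p = 1959 - 1 = 1958: (p + p//4 - p//100 + p//400) mod 7 = (1958 + 489 - 19 + 4) mod 7 = 2432 mod 7 = 3 -> Thursday (Mon=0 ... Sun=6)
Day of year: 248; offset = 247
Weekday index = (3 + 247) mod 7 = 5 -> Saturday
Weekend days: Saturday, Sunday

Yes


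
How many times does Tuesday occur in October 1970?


October 1970 has 31 days
Anchor: Jan 1, 1970. With p = 1970 - 1 = 1969: (p + p//4 - p//100 + p//400) mod 7 = (1969 + 492 - 19 + 4) mod 7 = 2446 mod 7 = 3 -> Thursday (Mon=0 ... Sun=6)
Days before October (Jan-Sep): 273; October 1 index = (3 + 273) mod 7 = 3 -> Thursday
First Tuesday is October 6
Tuesdays: 6, 13, 20, 27

4 Tuesdays


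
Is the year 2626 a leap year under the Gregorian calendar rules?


Gregorian leap year rule: divisible by 4, but not by 100, unless also by 400.
2626 is not divisible by 4 -> not a leap year

No


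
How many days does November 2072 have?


November 2072

30 days


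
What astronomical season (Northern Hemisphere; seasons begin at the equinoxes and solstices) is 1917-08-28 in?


Date: August 28
Astronomical Summer (approx.; exact equinox/solstice day varies by year): June 21 to September 21
August 28 falls within the Summer window

Summer


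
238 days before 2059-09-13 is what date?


Start: 2059-09-13, subtract 238 days
Back 13 days from September 13 reaches August 31, 2059 -> 225 left
August 2059 has 31 days -> back to July 31, 2059 -> 194 left
July 2059 has 31 days -> back to June 30, 2059 -> 163 left
June 2059 has 30 days -> back to May 31, 2059 -> 133 left
May 2059 has 31 days -> back to April 30, 2059 -> 102 left
April 2059 has 30 days -> back to March 31, 2059 -> 72 left
March 2059 has 31 days -> back to February 28, 2059 -> 41 left
February 2059 has 28 days -> back to January 31, 2059 -> 13 left
January 2059: 31 - 13 = 18 -> lands on January 18

Result: 2059-01-18


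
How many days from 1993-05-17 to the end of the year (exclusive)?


Day of year: 137 of 365
Remaining = 365 - 137

228 days


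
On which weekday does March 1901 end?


March 1901 has 31 days
Anchor: Jan 1, 1901. With p = 1901 - 1 = 1900: (p + p//4 - p//100 + p//400) mod 7 = (1900 + 475 - 19 + 4) mod 7 = 2360 mod 7 = 1 -> Tuesday (Mon=0 ... Sun=6)
Days before March (Jan-Feb): 59; March 1 index = (1 + 59) mod 7 = 4 -> Friday
Last day offset: 31 - 1 = 30 days
Weekday index = (4 + 30) mod 7 = 6

Sunday, March 31


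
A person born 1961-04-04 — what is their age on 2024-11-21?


Birth: 1961-04-04
Reference: 2024-11-21
Year difference: 2024 - 1961 = 63

63 years old


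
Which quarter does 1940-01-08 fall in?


Month: January (month 1)
Q1: Jan-Mar, Q2: Apr-Jun, Q3: Jul-Sep, Q4: Oct-Dec

Q1


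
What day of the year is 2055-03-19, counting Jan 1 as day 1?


Date: March 19, 2055
Days in months 1 through 2: 59
Plus 19 days in March

Day of year: 78


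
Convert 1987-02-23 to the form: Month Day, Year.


ISO 1987-02-23 parses as year=1987, month=02, day=23
Month 2 -> February

February 23, 1987


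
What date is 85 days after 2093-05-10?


Start: 2093-05-10, add 85 days
May 2093 has 31 days: 31 - 10 = 21 days to May 31 -> 64 left
June 2093 has 30 days -> 34 left
July 2093 has 31 days -> 3 left
August 2093: 3 <= 31 -> lands on August 3

Result: 2093-08-03


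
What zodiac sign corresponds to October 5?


Date: October 5
Conventional tropical zodiac dates: Libra from September 23 onward; Scorpio starts October 23
October 5 falls within the Libra range

Libra


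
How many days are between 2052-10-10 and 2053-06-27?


From 2052-10-10 to 2053-06-27
2052-10-10: days before October = 31 + 29 + 31 + 30 + 31 + 30 + 31 + 31 + 30 = 274 (2052 is a leap year); day of year = 274 + 10 = 284
2053-06-27: days before June = 31 + 28 + 31 + 30 + 31 = 151 (2053 is not a leap year); day of year = 151 + 27 = 178
Rest of 2052: 366 - 284 = 82
Total = 82 + 178 = 260

260 days
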